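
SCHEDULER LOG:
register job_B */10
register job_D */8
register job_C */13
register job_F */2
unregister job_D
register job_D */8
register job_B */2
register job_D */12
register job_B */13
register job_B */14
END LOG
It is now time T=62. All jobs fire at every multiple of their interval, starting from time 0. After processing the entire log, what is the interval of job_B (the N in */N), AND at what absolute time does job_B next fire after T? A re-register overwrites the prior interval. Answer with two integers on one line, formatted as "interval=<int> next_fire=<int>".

Answer: interval=14 next_fire=70

Derivation:
Op 1: register job_B */10 -> active={job_B:*/10}
Op 2: register job_D */8 -> active={job_B:*/10, job_D:*/8}
Op 3: register job_C */13 -> active={job_B:*/10, job_C:*/13, job_D:*/8}
Op 4: register job_F */2 -> active={job_B:*/10, job_C:*/13, job_D:*/8, job_F:*/2}
Op 5: unregister job_D -> active={job_B:*/10, job_C:*/13, job_F:*/2}
Op 6: register job_D */8 -> active={job_B:*/10, job_C:*/13, job_D:*/8, job_F:*/2}
Op 7: register job_B */2 -> active={job_B:*/2, job_C:*/13, job_D:*/8, job_F:*/2}
Op 8: register job_D */12 -> active={job_B:*/2, job_C:*/13, job_D:*/12, job_F:*/2}
Op 9: register job_B */13 -> active={job_B:*/13, job_C:*/13, job_D:*/12, job_F:*/2}
Op 10: register job_B */14 -> active={job_B:*/14, job_C:*/13, job_D:*/12, job_F:*/2}
Final interval of job_B = 14
Next fire of job_B after T=62: (62//14+1)*14 = 70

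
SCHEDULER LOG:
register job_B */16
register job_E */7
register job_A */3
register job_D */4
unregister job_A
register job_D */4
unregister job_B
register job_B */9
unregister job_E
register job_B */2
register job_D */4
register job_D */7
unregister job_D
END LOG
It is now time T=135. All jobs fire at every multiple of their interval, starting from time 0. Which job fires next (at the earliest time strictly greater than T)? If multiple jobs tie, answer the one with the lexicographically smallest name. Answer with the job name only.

Answer: job_B

Derivation:
Op 1: register job_B */16 -> active={job_B:*/16}
Op 2: register job_E */7 -> active={job_B:*/16, job_E:*/7}
Op 3: register job_A */3 -> active={job_A:*/3, job_B:*/16, job_E:*/7}
Op 4: register job_D */4 -> active={job_A:*/3, job_B:*/16, job_D:*/4, job_E:*/7}
Op 5: unregister job_A -> active={job_B:*/16, job_D:*/4, job_E:*/7}
Op 6: register job_D */4 -> active={job_B:*/16, job_D:*/4, job_E:*/7}
Op 7: unregister job_B -> active={job_D:*/4, job_E:*/7}
Op 8: register job_B */9 -> active={job_B:*/9, job_D:*/4, job_E:*/7}
Op 9: unregister job_E -> active={job_B:*/9, job_D:*/4}
Op 10: register job_B */2 -> active={job_B:*/2, job_D:*/4}
Op 11: register job_D */4 -> active={job_B:*/2, job_D:*/4}
Op 12: register job_D */7 -> active={job_B:*/2, job_D:*/7}
Op 13: unregister job_D -> active={job_B:*/2}
  job_B: interval 2, next fire after T=135 is 136
Earliest = 136, winner (lex tiebreak) = job_B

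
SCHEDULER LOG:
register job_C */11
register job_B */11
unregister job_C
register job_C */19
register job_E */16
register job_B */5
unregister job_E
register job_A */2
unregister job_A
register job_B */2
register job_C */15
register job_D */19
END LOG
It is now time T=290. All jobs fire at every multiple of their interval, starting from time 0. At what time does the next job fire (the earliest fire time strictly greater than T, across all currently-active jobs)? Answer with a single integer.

Op 1: register job_C */11 -> active={job_C:*/11}
Op 2: register job_B */11 -> active={job_B:*/11, job_C:*/11}
Op 3: unregister job_C -> active={job_B:*/11}
Op 4: register job_C */19 -> active={job_B:*/11, job_C:*/19}
Op 5: register job_E */16 -> active={job_B:*/11, job_C:*/19, job_E:*/16}
Op 6: register job_B */5 -> active={job_B:*/5, job_C:*/19, job_E:*/16}
Op 7: unregister job_E -> active={job_B:*/5, job_C:*/19}
Op 8: register job_A */2 -> active={job_A:*/2, job_B:*/5, job_C:*/19}
Op 9: unregister job_A -> active={job_B:*/5, job_C:*/19}
Op 10: register job_B */2 -> active={job_B:*/2, job_C:*/19}
Op 11: register job_C */15 -> active={job_B:*/2, job_C:*/15}
Op 12: register job_D */19 -> active={job_B:*/2, job_C:*/15, job_D:*/19}
  job_B: interval 2, next fire after T=290 is 292
  job_C: interval 15, next fire after T=290 is 300
  job_D: interval 19, next fire after T=290 is 304
Earliest fire time = 292 (job job_B)

Answer: 292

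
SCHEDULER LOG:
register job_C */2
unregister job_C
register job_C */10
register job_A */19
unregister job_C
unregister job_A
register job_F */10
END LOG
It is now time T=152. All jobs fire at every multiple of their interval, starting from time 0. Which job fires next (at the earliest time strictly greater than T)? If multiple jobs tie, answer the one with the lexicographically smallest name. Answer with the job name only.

Op 1: register job_C */2 -> active={job_C:*/2}
Op 2: unregister job_C -> active={}
Op 3: register job_C */10 -> active={job_C:*/10}
Op 4: register job_A */19 -> active={job_A:*/19, job_C:*/10}
Op 5: unregister job_C -> active={job_A:*/19}
Op 6: unregister job_A -> active={}
Op 7: register job_F */10 -> active={job_F:*/10}
  job_F: interval 10, next fire after T=152 is 160
Earliest = 160, winner (lex tiebreak) = job_F

Answer: job_F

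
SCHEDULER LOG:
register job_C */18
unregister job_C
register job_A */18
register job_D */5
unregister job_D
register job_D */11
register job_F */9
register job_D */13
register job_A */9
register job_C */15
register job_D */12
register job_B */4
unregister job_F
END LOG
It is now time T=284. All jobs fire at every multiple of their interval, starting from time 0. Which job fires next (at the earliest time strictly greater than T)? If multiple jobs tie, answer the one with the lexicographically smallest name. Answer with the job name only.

Op 1: register job_C */18 -> active={job_C:*/18}
Op 2: unregister job_C -> active={}
Op 3: register job_A */18 -> active={job_A:*/18}
Op 4: register job_D */5 -> active={job_A:*/18, job_D:*/5}
Op 5: unregister job_D -> active={job_A:*/18}
Op 6: register job_D */11 -> active={job_A:*/18, job_D:*/11}
Op 7: register job_F */9 -> active={job_A:*/18, job_D:*/11, job_F:*/9}
Op 8: register job_D */13 -> active={job_A:*/18, job_D:*/13, job_F:*/9}
Op 9: register job_A */9 -> active={job_A:*/9, job_D:*/13, job_F:*/9}
Op 10: register job_C */15 -> active={job_A:*/9, job_C:*/15, job_D:*/13, job_F:*/9}
Op 11: register job_D */12 -> active={job_A:*/9, job_C:*/15, job_D:*/12, job_F:*/9}
Op 12: register job_B */4 -> active={job_A:*/9, job_B:*/4, job_C:*/15, job_D:*/12, job_F:*/9}
Op 13: unregister job_F -> active={job_A:*/9, job_B:*/4, job_C:*/15, job_D:*/12}
  job_A: interval 9, next fire after T=284 is 288
  job_B: interval 4, next fire after T=284 is 288
  job_C: interval 15, next fire after T=284 is 285
  job_D: interval 12, next fire after T=284 is 288
Earliest = 285, winner (lex tiebreak) = job_C

Answer: job_C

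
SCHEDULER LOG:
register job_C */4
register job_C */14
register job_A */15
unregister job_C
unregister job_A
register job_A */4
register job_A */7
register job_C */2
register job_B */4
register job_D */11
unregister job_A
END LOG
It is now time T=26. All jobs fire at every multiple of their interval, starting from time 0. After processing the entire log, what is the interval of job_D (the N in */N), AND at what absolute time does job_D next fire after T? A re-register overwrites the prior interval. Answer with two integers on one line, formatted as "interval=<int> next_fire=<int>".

Op 1: register job_C */4 -> active={job_C:*/4}
Op 2: register job_C */14 -> active={job_C:*/14}
Op 3: register job_A */15 -> active={job_A:*/15, job_C:*/14}
Op 4: unregister job_C -> active={job_A:*/15}
Op 5: unregister job_A -> active={}
Op 6: register job_A */4 -> active={job_A:*/4}
Op 7: register job_A */7 -> active={job_A:*/7}
Op 8: register job_C */2 -> active={job_A:*/7, job_C:*/2}
Op 9: register job_B */4 -> active={job_A:*/7, job_B:*/4, job_C:*/2}
Op 10: register job_D */11 -> active={job_A:*/7, job_B:*/4, job_C:*/2, job_D:*/11}
Op 11: unregister job_A -> active={job_B:*/4, job_C:*/2, job_D:*/11}
Final interval of job_D = 11
Next fire of job_D after T=26: (26//11+1)*11 = 33

Answer: interval=11 next_fire=33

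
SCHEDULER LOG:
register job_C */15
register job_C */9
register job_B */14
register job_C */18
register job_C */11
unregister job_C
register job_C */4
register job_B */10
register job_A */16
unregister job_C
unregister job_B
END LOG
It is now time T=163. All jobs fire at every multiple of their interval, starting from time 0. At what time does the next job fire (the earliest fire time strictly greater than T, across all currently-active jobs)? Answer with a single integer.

Answer: 176

Derivation:
Op 1: register job_C */15 -> active={job_C:*/15}
Op 2: register job_C */9 -> active={job_C:*/9}
Op 3: register job_B */14 -> active={job_B:*/14, job_C:*/9}
Op 4: register job_C */18 -> active={job_B:*/14, job_C:*/18}
Op 5: register job_C */11 -> active={job_B:*/14, job_C:*/11}
Op 6: unregister job_C -> active={job_B:*/14}
Op 7: register job_C */4 -> active={job_B:*/14, job_C:*/4}
Op 8: register job_B */10 -> active={job_B:*/10, job_C:*/4}
Op 9: register job_A */16 -> active={job_A:*/16, job_B:*/10, job_C:*/4}
Op 10: unregister job_C -> active={job_A:*/16, job_B:*/10}
Op 11: unregister job_B -> active={job_A:*/16}
  job_A: interval 16, next fire after T=163 is 176
Earliest fire time = 176 (job job_A)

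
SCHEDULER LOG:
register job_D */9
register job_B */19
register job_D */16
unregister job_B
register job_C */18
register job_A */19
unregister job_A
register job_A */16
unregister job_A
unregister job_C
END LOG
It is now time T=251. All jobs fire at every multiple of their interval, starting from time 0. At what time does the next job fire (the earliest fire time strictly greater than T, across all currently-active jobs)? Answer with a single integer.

Op 1: register job_D */9 -> active={job_D:*/9}
Op 2: register job_B */19 -> active={job_B:*/19, job_D:*/9}
Op 3: register job_D */16 -> active={job_B:*/19, job_D:*/16}
Op 4: unregister job_B -> active={job_D:*/16}
Op 5: register job_C */18 -> active={job_C:*/18, job_D:*/16}
Op 6: register job_A */19 -> active={job_A:*/19, job_C:*/18, job_D:*/16}
Op 7: unregister job_A -> active={job_C:*/18, job_D:*/16}
Op 8: register job_A */16 -> active={job_A:*/16, job_C:*/18, job_D:*/16}
Op 9: unregister job_A -> active={job_C:*/18, job_D:*/16}
Op 10: unregister job_C -> active={job_D:*/16}
  job_D: interval 16, next fire after T=251 is 256
Earliest fire time = 256 (job job_D)

Answer: 256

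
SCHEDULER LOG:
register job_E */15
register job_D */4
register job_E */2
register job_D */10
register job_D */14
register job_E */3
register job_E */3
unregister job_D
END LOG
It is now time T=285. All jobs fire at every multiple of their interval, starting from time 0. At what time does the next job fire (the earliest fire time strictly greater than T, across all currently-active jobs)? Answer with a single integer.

Answer: 288

Derivation:
Op 1: register job_E */15 -> active={job_E:*/15}
Op 2: register job_D */4 -> active={job_D:*/4, job_E:*/15}
Op 3: register job_E */2 -> active={job_D:*/4, job_E:*/2}
Op 4: register job_D */10 -> active={job_D:*/10, job_E:*/2}
Op 5: register job_D */14 -> active={job_D:*/14, job_E:*/2}
Op 6: register job_E */3 -> active={job_D:*/14, job_E:*/3}
Op 7: register job_E */3 -> active={job_D:*/14, job_E:*/3}
Op 8: unregister job_D -> active={job_E:*/3}
  job_E: interval 3, next fire after T=285 is 288
Earliest fire time = 288 (job job_E)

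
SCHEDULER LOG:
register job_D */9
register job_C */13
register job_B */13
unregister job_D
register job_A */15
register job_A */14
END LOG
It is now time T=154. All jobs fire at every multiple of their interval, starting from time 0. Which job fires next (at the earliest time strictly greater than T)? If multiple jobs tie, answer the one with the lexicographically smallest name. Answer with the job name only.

Answer: job_B

Derivation:
Op 1: register job_D */9 -> active={job_D:*/9}
Op 2: register job_C */13 -> active={job_C:*/13, job_D:*/9}
Op 3: register job_B */13 -> active={job_B:*/13, job_C:*/13, job_D:*/9}
Op 4: unregister job_D -> active={job_B:*/13, job_C:*/13}
Op 5: register job_A */15 -> active={job_A:*/15, job_B:*/13, job_C:*/13}
Op 6: register job_A */14 -> active={job_A:*/14, job_B:*/13, job_C:*/13}
  job_A: interval 14, next fire after T=154 is 168
  job_B: interval 13, next fire after T=154 is 156
  job_C: interval 13, next fire after T=154 is 156
Earliest = 156, winner (lex tiebreak) = job_B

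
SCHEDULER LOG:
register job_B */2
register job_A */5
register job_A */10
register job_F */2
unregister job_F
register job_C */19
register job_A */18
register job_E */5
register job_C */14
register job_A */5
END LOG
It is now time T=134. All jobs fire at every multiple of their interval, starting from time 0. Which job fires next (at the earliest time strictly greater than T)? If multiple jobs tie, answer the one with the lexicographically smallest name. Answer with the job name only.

Answer: job_A

Derivation:
Op 1: register job_B */2 -> active={job_B:*/2}
Op 2: register job_A */5 -> active={job_A:*/5, job_B:*/2}
Op 3: register job_A */10 -> active={job_A:*/10, job_B:*/2}
Op 4: register job_F */2 -> active={job_A:*/10, job_B:*/2, job_F:*/2}
Op 5: unregister job_F -> active={job_A:*/10, job_B:*/2}
Op 6: register job_C */19 -> active={job_A:*/10, job_B:*/2, job_C:*/19}
Op 7: register job_A */18 -> active={job_A:*/18, job_B:*/2, job_C:*/19}
Op 8: register job_E */5 -> active={job_A:*/18, job_B:*/2, job_C:*/19, job_E:*/5}
Op 9: register job_C */14 -> active={job_A:*/18, job_B:*/2, job_C:*/14, job_E:*/5}
Op 10: register job_A */5 -> active={job_A:*/5, job_B:*/2, job_C:*/14, job_E:*/5}
  job_A: interval 5, next fire after T=134 is 135
  job_B: interval 2, next fire after T=134 is 136
  job_C: interval 14, next fire after T=134 is 140
  job_E: interval 5, next fire after T=134 is 135
Earliest = 135, winner (lex tiebreak) = job_A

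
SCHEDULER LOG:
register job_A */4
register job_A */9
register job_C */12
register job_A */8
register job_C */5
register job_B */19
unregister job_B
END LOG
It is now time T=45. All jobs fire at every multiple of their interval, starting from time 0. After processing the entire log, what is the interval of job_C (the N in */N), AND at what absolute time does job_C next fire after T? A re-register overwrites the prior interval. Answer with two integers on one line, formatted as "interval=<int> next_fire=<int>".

Answer: interval=5 next_fire=50

Derivation:
Op 1: register job_A */4 -> active={job_A:*/4}
Op 2: register job_A */9 -> active={job_A:*/9}
Op 3: register job_C */12 -> active={job_A:*/9, job_C:*/12}
Op 4: register job_A */8 -> active={job_A:*/8, job_C:*/12}
Op 5: register job_C */5 -> active={job_A:*/8, job_C:*/5}
Op 6: register job_B */19 -> active={job_A:*/8, job_B:*/19, job_C:*/5}
Op 7: unregister job_B -> active={job_A:*/8, job_C:*/5}
Final interval of job_C = 5
Next fire of job_C after T=45: (45//5+1)*5 = 50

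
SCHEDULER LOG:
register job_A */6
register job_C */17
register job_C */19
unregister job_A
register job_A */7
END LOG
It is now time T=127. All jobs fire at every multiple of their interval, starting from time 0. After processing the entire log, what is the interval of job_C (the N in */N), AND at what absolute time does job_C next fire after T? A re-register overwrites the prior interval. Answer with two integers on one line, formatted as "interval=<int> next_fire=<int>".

Answer: interval=19 next_fire=133

Derivation:
Op 1: register job_A */6 -> active={job_A:*/6}
Op 2: register job_C */17 -> active={job_A:*/6, job_C:*/17}
Op 3: register job_C */19 -> active={job_A:*/6, job_C:*/19}
Op 4: unregister job_A -> active={job_C:*/19}
Op 5: register job_A */7 -> active={job_A:*/7, job_C:*/19}
Final interval of job_C = 19
Next fire of job_C after T=127: (127//19+1)*19 = 133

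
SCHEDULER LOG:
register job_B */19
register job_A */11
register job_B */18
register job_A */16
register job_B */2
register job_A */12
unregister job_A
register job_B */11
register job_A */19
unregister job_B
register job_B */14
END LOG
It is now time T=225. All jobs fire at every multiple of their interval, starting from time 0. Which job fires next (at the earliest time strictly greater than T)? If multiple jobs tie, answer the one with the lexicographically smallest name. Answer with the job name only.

Op 1: register job_B */19 -> active={job_B:*/19}
Op 2: register job_A */11 -> active={job_A:*/11, job_B:*/19}
Op 3: register job_B */18 -> active={job_A:*/11, job_B:*/18}
Op 4: register job_A */16 -> active={job_A:*/16, job_B:*/18}
Op 5: register job_B */2 -> active={job_A:*/16, job_B:*/2}
Op 6: register job_A */12 -> active={job_A:*/12, job_B:*/2}
Op 7: unregister job_A -> active={job_B:*/2}
Op 8: register job_B */11 -> active={job_B:*/11}
Op 9: register job_A */19 -> active={job_A:*/19, job_B:*/11}
Op 10: unregister job_B -> active={job_A:*/19}
Op 11: register job_B */14 -> active={job_A:*/19, job_B:*/14}
  job_A: interval 19, next fire after T=225 is 228
  job_B: interval 14, next fire after T=225 is 238
Earliest = 228, winner (lex tiebreak) = job_A

Answer: job_A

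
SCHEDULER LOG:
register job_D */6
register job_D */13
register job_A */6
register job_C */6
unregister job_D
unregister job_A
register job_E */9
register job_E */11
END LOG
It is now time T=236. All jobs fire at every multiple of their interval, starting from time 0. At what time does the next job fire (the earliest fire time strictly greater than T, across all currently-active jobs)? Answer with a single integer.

Op 1: register job_D */6 -> active={job_D:*/6}
Op 2: register job_D */13 -> active={job_D:*/13}
Op 3: register job_A */6 -> active={job_A:*/6, job_D:*/13}
Op 4: register job_C */6 -> active={job_A:*/6, job_C:*/6, job_D:*/13}
Op 5: unregister job_D -> active={job_A:*/6, job_C:*/6}
Op 6: unregister job_A -> active={job_C:*/6}
Op 7: register job_E */9 -> active={job_C:*/6, job_E:*/9}
Op 8: register job_E */11 -> active={job_C:*/6, job_E:*/11}
  job_C: interval 6, next fire after T=236 is 240
  job_E: interval 11, next fire after T=236 is 242
Earliest fire time = 240 (job job_C)

Answer: 240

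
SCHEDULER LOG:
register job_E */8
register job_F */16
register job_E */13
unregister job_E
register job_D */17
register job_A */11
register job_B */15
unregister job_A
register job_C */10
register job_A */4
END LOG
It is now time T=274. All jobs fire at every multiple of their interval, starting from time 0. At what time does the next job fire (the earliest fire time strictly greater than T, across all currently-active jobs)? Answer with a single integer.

Op 1: register job_E */8 -> active={job_E:*/8}
Op 2: register job_F */16 -> active={job_E:*/8, job_F:*/16}
Op 3: register job_E */13 -> active={job_E:*/13, job_F:*/16}
Op 4: unregister job_E -> active={job_F:*/16}
Op 5: register job_D */17 -> active={job_D:*/17, job_F:*/16}
Op 6: register job_A */11 -> active={job_A:*/11, job_D:*/17, job_F:*/16}
Op 7: register job_B */15 -> active={job_A:*/11, job_B:*/15, job_D:*/17, job_F:*/16}
Op 8: unregister job_A -> active={job_B:*/15, job_D:*/17, job_F:*/16}
Op 9: register job_C */10 -> active={job_B:*/15, job_C:*/10, job_D:*/17, job_F:*/16}
Op 10: register job_A */4 -> active={job_A:*/4, job_B:*/15, job_C:*/10, job_D:*/17, job_F:*/16}
  job_A: interval 4, next fire after T=274 is 276
  job_B: interval 15, next fire after T=274 is 285
  job_C: interval 10, next fire after T=274 is 280
  job_D: interval 17, next fire after T=274 is 289
  job_F: interval 16, next fire after T=274 is 288
Earliest fire time = 276 (job job_A)

Answer: 276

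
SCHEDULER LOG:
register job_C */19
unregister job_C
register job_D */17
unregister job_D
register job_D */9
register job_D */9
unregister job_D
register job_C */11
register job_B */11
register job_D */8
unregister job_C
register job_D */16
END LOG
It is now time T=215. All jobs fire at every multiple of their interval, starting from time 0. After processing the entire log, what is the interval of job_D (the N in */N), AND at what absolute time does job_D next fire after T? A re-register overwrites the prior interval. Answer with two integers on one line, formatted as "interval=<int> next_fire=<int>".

Op 1: register job_C */19 -> active={job_C:*/19}
Op 2: unregister job_C -> active={}
Op 3: register job_D */17 -> active={job_D:*/17}
Op 4: unregister job_D -> active={}
Op 5: register job_D */9 -> active={job_D:*/9}
Op 6: register job_D */9 -> active={job_D:*/9}
Op 7: unregister job_D -> active={}
Op 8: register job_C */11 -> active={job_C:*/11}
Op 9: register job_B */11 -> active={job_B:*/11, job_C:*/11}
Op 10: register job_D */8 -> active={job_B:*/11, job_C:*/11, job_D:*/8}
Op 11: unregister job_C -> active={job_B:*/11, job_D:*/8}
Op 12: register job_D */16 -> active={job_B:*/11, job_D:*/16}
Final interval of job_D = 16
Next fire of job_D after T=215: (215//16+1)*16 = 224

Answer: interval=16 next_fire=224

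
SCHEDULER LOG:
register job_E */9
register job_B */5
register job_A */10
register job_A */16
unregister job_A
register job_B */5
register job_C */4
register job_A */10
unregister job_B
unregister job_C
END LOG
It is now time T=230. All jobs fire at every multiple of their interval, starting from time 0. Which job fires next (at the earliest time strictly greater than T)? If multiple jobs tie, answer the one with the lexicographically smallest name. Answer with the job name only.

Op 1: register job_E */9 -> active={job_E:*/9}
Op 2: register job_B */5 -> active={job_B:*/5, job_E:*/9}
Op 3: register job_A */10 -> active={job_A:*/10, job_B:*/5, job_E:*/9}
Op 4: register job_A */16 -> active={job_A:*/16, job_B:*/5, job_E:*/9}
Op 5: unregister job_A -> active={job_B:*/5, job_E:*/9}
Op 6: register job_B */5 -> active={job_B:*/5, job_E:*/9}
Op 7: register job_C */4 -> active={job_B:*/5, job_C:*/4, job_E:*/9}
Op 8: register job_A */10 -> active={job_A:*/10, job_B:*/5, job_C:*/4, job_E:*/9}
Op 9: unregister job_B -> active={job_A:*/10, job_C:*/4, job_E:*/9}
Op 10: unregister job_C -> active={job_A:*/10, job_E:*/9}
  job_A: interval 10, next fire after T=230 is 240
  job_E: interval 9, next fire after T=230 is 234
Earliest = 234, winner (lex tiebreak) = job_E

Answer: job_E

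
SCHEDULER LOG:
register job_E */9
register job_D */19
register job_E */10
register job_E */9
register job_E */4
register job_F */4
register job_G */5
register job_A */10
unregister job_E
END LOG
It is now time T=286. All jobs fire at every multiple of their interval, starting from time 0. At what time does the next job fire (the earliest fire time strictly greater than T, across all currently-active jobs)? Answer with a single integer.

Answer: 288

Derivation:
Op 1: register job_E */9 -> active={job_E:*/9}
Op 2: register job_D */19 -> active={job_D:*/19, job_E:*/9}
Op 3: register job_E */10 -> active={job_D:*/19, job_E:*/10}
Op 4: register job_E */9 -> active={job_D:*/19, job_E:*/9}
Op 5: register job_E */4 -> active={job_D:*/19, job_E:*/4}
Op 6: register job_F */4 -> active={job_D:*/19, job_E:*/4, job_F:*/4}
Op 7: register job_G */5 -> active={job_D:*/19, job_E:*/4, job_F:*/4, job_G:*/5}
Op 8: register job_A */10 -> active={job_A:*/10, job_D:*/19, job_E:*/4, job_F:*/4, job_G:*/5}
Op 9: unregister job_E -> active={job_A:*/10, job_D:*/19, job_F:*/4, job_G:*/5}
  job_A: interval 10, next fire after T=286 is 290
  job_D: interval 19, next fire after T=286 is 304
  job_F: interval 4, next fire after T=286 is 288
  job_G: interval 5, next fire after T=286 is 290
Earliest fire time = 288 (job job_F)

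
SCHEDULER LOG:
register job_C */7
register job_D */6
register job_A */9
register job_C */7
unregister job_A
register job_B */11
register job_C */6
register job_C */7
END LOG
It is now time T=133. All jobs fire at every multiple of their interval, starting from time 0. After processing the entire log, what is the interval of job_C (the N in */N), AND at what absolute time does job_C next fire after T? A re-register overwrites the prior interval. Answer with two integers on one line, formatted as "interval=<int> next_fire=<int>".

Op 1: register job_C */7 -> active={job_C:*/7}
Op 2: register job_D */6 -> active={job_C:*/7, job_D:*/6}
Op 3: register job_A */9 -> active={job_A:*/9, job_C:*/7, job_D:*/6}
Op 4: register job_C */7 -> active={job_A:*/9, job_C:*/7, job_D:*/6}
Op 5: unregister job_A -> active={job_C:*/7, job_D:*/6}
Op 6: register job_B */11 -> active={job_B:*/11, job_C:*/7, job_D:*/6}
Op 7: register job_C */6 -> active={job_B:*/11, job_C:*/6, job_D:*/6}
Op 8: register job_C */7 -> active={job_B:*/11, job_C:*/7, job_D:*/6}
Final interval of job_C = 7
Next fire of job_C after T=133: (133//7+1)*7 = 140

Answer: interval=7 next_fire=140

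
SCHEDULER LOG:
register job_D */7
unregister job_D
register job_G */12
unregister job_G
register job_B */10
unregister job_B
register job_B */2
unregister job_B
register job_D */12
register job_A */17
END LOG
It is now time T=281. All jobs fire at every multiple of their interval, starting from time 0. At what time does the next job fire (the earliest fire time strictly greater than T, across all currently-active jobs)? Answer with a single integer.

Answer: 288

Derivation:
Op 1: register job_D */7 -> active={job_D:*/7}
Op 2: unregister job_D -> active={}
Op 3: register job_G */12 -> active={job_G:*/12}
Op 4: unregister job_G -> active={}
Op 5: register job_B */10 -> active={job_B:*/10}
Op 6: unregister job_B -> active={}
Op 7: register job_B */2 -> active={job_B:*/2}
Op 8: unregister job_B -> active={}
Op 9: register job_D */12 -> active={job_D:*/12}
Op 10: register job_A */17 -> active={job_A:*/17, job_D:*/12}
  job_A: interval 17, next fire after T=281 is 289
  job_D: interval 12, next fire after T=281 is 288
Earliest fire time = 288 (job job_D)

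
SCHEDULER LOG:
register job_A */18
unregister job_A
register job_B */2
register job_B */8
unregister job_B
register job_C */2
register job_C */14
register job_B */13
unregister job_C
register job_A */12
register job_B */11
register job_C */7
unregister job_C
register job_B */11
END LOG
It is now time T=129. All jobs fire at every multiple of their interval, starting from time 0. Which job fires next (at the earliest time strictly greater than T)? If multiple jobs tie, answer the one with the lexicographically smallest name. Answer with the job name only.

Answer: job_A

Derivation:
Op 1: register job_A */18 -> active={job_A:*/18}
Op 2: unregister job_A -> active={}
Op 3: register job_B */2 -> active={job_B:*/2}
Op 4: register job_B */8 -> active={job_B:*/8}
Op 5: unregister job_B -> active={}
Op 6: register job_C */2 -> active={job_C:*/2}
Op 7: register job_C */14 -> active={job_C:*/14}
Op 8: register job_B */13 -> active={job_B:*/13, job_C:*/14}
Op 9: unregister job_C -> active={job_B:*/13}
Op 10: register job_A */12 -> active={job_A:*/12, job_B:*/13}
Op 11: register job_B */11 -> active={job_A:*/12, job_B:*/11}
Op 12: register job_C */7 -> active={job_A:*/12, job_B:*/11, job_C:*/7}
Op 13: unregister job_C -> active={job_A:*/12, job_B:*/11}
Op 14: register job_B */11 -> active={job_A:*/12, job_B:*/11}
  job_A: interval 12, next fire after T=129 is 132
  job_B: interval 11, next fire after T=129 is 132
Earliest = 132, winner (lex tiebreak) = job_A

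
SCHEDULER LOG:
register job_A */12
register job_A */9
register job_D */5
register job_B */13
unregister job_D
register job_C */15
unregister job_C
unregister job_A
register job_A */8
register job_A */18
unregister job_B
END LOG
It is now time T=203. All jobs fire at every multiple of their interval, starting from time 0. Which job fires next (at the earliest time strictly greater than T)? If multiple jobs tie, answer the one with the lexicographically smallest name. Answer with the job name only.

Op 1: register job_A */12 -> active={job_A:*/12}
Op 2: register job_A */9 -> active={job_A:*/9}
Op 3: register job_D */5 -> active={job_A:*/9, job_D:*/5}
Op 4: register job_B */13 -> active={job_A:*/9, job_B:*/13, job_D:*/5}
Op 5: unregister job_D -> active={job_A:*/9, job_B:*/13}
Op 6: register job_C */15 -> active={job_A:*/9, job_B:*/13, job_C:*/15}
Op 7: unregister job_C -> active={job_A:*/9, job_B:*/13}
Op 8: unregister job_A -> active={job_B:*/13}
Op 9: register job_A */8 -> active={job_A:*/8, job_B:*/13}
Op 10: register job_A */18 -> active={job_A:*/18, job_B:*/13}
Op 11: unregister job_B -> active={job_A:*/18}
  job_A: interval 18, next fire after T=203 is 216
Earliest = 216, winner (lex tiebreak) = job_A

Answer: job_A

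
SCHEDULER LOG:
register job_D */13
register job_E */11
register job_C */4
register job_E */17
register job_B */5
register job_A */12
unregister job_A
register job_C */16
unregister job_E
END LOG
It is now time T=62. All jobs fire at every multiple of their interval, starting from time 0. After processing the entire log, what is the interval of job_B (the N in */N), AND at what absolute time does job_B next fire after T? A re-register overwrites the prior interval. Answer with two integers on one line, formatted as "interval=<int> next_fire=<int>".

Op 1: register job_D */13 -> active={job_D:*/13}
Op 2: register job_E */11 -> active={job_D:*/13, job_E:*/11}
Op 3: register job_C */4 -> active={job_C:*/4, job_D:*/13, job_E:*/11}
Op 4: register job_E */17 -> active={job_C:*/4, job_D:*/13, job_E:*/17}
Op 5: register job_B */5 -> active={job_B:*/5, job_C:*/4, job_D:*/13, job_E:*/17}
Op 6: register job_A */12 -> active={job_A:*/12, job_B:*/5, job_C:*/4, job_D:*/13, job_E:*/17}
Op 7: unregister job_A -> active={job_B:*/5, job_C:*/4, job_D:*/13, job_E:*/17}
Op 8: register job_C */16 -> active={job_B:*/5, job_C:*/16, job_D:*/13, job_E:*/17}
Op 9: unregister job_E -> active={job_B:*/5, job_C:*/16, job_D:*/13}
Final interval of job_B = 5
Next fire of job_B after T=62: (62//5+1)*5 = 65

Answer: interval=5 next_fire=65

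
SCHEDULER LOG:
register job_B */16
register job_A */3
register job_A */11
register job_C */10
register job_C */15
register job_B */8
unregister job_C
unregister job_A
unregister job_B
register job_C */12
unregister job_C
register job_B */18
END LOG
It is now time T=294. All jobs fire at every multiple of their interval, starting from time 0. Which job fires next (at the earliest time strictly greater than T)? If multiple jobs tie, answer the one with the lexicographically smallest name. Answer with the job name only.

Op 1: register job_B */16 -> active={job_B:*/16}
Op 2: register job_A */3 -> active={job_A:*/3, job_B:*/16}
Op 3: register job_A */11 -> active={job_A:*/11, job_B:*/16}
Op 4: register job_C */10 -> active={job_A:*/11, job_B:*/16, job_C:*/10}
Op 5: register job_C */15 -> active={job_A:*/11, job_B:*/16, job_C:*/15}
Op 6: register job_B */8 -> active={job_A:*/11, job_B:*/8, job_C:*/15}
Op 7: unregister job_C -> active={job_A:*/11, job_B:*/8}
Op 8: unregister job_A -> active={job_B:*/8}
Op 9: unregister job_B -> active={}
Op 10: register job_C */12 -> active={job_C:*/12}
Op 11: unregister job_C -> active={}
Op 12: register job_B */18 -> active={job_B:*/18}
  job_B: interval 18, next fire after T=294 is 306
Earliest = 306, winner (lex tiebreak) = job_B

Answer: job_B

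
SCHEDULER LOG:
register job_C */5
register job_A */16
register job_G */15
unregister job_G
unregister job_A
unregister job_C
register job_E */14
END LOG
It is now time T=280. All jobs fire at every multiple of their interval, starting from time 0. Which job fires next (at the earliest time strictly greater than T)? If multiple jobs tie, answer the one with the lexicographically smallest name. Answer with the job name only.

Op 1: register job_C */5 -> active={job_C:*/5}
Op 2: register job_A */16 -> active={job_A:*/16, job_C:*/5}
Op 3: register job_G */15 -> active={job_A:*/16, job_C:*/5, job_G:*/15}
Op 4: unregister job_G -> active={job_A:*/16, job_C:*/5}
Op 5: unregister job_A -> active={job_C:*/5}
Op 6: unregister job_C -> active={}
Op 7: register job_E */14 -> active={job_E:*/14}
  job_E: interval 14, next fire after T=280 is 294
Earliest = 294, winner (lex tiebreak) = job_E

Answer: job_E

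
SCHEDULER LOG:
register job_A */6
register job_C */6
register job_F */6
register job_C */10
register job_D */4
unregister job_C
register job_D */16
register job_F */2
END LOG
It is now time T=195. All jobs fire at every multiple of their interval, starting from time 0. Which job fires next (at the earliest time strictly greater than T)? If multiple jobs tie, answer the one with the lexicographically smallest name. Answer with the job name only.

Answer: job_F

Derivation:
Op 1: register job_A */6 -> active={job_A:*/6}
Op 2: register job_C */6 -> active={job_A:*/6, job_C:*/6}
Op 3: register job_F */6 -> active={job_A:*/6, job_C:*/6, job_F:*/6}
Op 4: register job_C */10 -> active={job_A:*/6, job_C:*/10, job_F:*/6}
Op 5: register job_D */4 -> active={job_A:*/6, job_C:*/10, job_D:*/4, job_F:*/6}
Op 6: unregister job_C -> active={job_A:*/6, job_D:*/4, job_F:*/6}
Op 7: register job_D */16 -> active={job_A:*/6, job_D:*/16, job_F:*/6}
Op 8: register job_F */2 -> active={job_A:*/6, job_D:*/16, job_F:*/2}
  job_A: interval 6, next fire after T=195 is 198
  job_D: interval 16, next fire after T=195 is 208
  job_F: interval 2, next fire after T=195 is 196
Earliest = 196, winner (lex tiebreak) = job_F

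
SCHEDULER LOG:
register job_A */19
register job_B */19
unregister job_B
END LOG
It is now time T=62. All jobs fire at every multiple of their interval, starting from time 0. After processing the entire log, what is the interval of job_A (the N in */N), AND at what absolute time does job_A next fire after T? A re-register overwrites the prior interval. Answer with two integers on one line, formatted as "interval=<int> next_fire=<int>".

Op 1: register job_A */19 -> active={job_A:*/19}
Op 2: register job_B */19 -> active={job_A:*/19, job_B:*/19}
Op 3: unregister job_B -> active={job_A:*/19}
Final interval of job_A = 19
Next fire of job_A after T=62: (62//19+1)*19 = 76

Answer: interval=19 next_fire=76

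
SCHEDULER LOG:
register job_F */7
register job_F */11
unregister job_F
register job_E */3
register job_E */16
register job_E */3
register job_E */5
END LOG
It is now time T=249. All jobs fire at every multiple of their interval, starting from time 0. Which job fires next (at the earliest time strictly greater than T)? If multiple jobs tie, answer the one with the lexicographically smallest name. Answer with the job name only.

Answer: job_E

Derivation:
Op 1: register job_F */7 -> active={job_F:*/7}
Op 2: register job_F */11 -> active={job_F:*/11}
Op 3: unregister job_F -> active={}
Op 4: register job_E */3 -> active={job_E:*/3}
Op 5: register job_E */16 -> active={job_E:*/16}
Op 6: register job_E */3 -> active={job_E:*/3}
Op 7: register job_E */5 -> active={job_E:*/5}
  job_E: interval 5, next fire after T=249 is 250
Earliest = 250, winner (lex tiebreak) = job_E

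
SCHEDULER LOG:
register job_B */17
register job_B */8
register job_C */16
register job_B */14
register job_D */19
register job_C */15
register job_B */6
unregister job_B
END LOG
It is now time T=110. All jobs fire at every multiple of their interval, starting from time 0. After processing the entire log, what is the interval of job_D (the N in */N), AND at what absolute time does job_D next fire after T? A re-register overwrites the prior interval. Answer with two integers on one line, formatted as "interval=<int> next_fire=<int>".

Answer: interval=19 next_fire=114

Derivation:
Op 1: register job_B */17 -> active={job_B:*/17}
Op 2: register job_B */8 -> active={job_B:*/8}
Op 3: register job_C */16 -> active={job_B:*/8, job_C:*/16}
Op 4: register job_B */14 -> active={job_B:*/14, job_C:*/16}
Op 5: register job_D */19 -> active={job_B:*/14, job_C:*/16, job_D:*/19}
Op 6: register job_C */15 -> active={job_B:*/14, job_C:*/15, job_D:*/19}
Op 7: register job_B */6 -> active={job_B:*/6, job_C:*/15, job_D:*/19}
Op 8: unregister job_B -> active={job_C:*/15, job_D:*/19}
Final interval of job_D = 19
Next fire of job_D after T=110: (110//19+1)*19 = 114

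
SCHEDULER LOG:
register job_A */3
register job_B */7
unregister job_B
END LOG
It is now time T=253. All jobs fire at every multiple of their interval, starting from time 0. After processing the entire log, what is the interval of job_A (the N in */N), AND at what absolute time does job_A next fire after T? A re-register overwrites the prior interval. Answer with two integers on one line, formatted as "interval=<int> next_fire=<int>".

Op 1: register job_A */3 -> active={job_A:*/3}
Op 2: register job_B */7 -> active={job_A:*/3, job_B:*/7}
Op 3: unregister job_B -> active={job_A:*/3}
Final interval of job_A = 3
Next fire of job_A after T=253: (253//3+1)*3 = 255

Answer: interval=3 next_fire=255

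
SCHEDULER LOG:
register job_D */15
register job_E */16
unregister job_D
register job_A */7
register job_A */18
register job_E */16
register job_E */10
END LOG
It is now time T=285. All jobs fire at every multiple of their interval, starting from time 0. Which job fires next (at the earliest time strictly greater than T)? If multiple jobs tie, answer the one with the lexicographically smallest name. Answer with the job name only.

Answer: job_A

Derivation:
Op 1: register job_D */15 -> active={job_D:*/15}
Op 2: register job_E */16 -> active={job_D:*/15, job_E:*/16}
Op 3: unregister job_D -> active={job_E:*/16}
Op 4: register job_A */7 -> active={job_A:*/7, job_E:*/16}
Op 5: register job_A */18 -> active={job_A:*/18, job_E:*/16}
Op 6: register job_E */16 -> active={job_A:*/18, job_E:*/16}
Op 7: register job_E */10 -> active={job_A:*/18, job_E:*/10}
  job_A: interval 18, next fire after T=285 is 288
  job_E: interval 10, next fire after T=285 is 290
Earliest = 288, winner (lex tiebreak) = job_A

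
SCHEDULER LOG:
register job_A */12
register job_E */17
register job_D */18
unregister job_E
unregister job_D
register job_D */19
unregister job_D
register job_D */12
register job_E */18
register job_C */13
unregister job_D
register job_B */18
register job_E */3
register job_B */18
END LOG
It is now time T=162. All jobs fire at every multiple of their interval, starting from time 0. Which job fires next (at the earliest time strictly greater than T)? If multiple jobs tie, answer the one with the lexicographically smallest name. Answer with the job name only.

Op 1: register job_A */12 -> active={job_A:*/12}
Op 2: register job_E */17 -> active={job_A:*/12, job_E:*/17}
Op 3: register job_D */18 -> active={job_A:*/12, job_D:*/18, job_E:*/17}
Op 4: unregister job_E -> active={job_A:*/12, job_D:*/18}
Op 5: unregister job_D -> active={job_A:*/12}
Op 6: register job_D */19 -> active={job_A:*/12, job_D:*/19}
Op 7: unregister job_D -> active={job_A:*/12}
Op 8: register job_D */12 -> active={job_A:*/12, job_D:*/12}
Op 9: register job_E */18 -> active={job_A:*/12, job_D:*/12, job_E:*/18}
Op 10: register job_C */13 -> active={job_A:*/12, job_C:*/13, job_D:*/12, job_E:*/18}
Op 11: unregister job_D -> active={job_A:*/12, job_C:*/13, job_E:*/18}
Op 12: register job_B */18 -> active={job_A:*/12, job_B:*/18, job_C:*/13, job_E:*/18}
Op 13: register job_E */3 -> active={job_A:*/12, job_B:*/18, job_C:*/13, job_E:*/3}
Op 14: register job_B */18 -> active={job_A:*/12, job_B:*/18, job_C:*/13, job_E:*/3}
  job_A: interval 12, next fire after T=162 is 168
  job_B: interval 18, next fire after T=162 is 180
  job_C: interval 13, next fire after T=162 is 169
  job_E: interval 3, next fire after T=162 is 165
Earliest = 165, winner (lex tiebreak) = job_E

Answer: job_E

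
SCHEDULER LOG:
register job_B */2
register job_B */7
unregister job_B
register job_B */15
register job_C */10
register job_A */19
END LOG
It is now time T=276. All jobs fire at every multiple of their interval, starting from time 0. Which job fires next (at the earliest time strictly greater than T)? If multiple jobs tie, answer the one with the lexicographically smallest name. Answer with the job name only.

Answer: job_C

Derivation:
Op 1: register job_B */2 -> active={job_B:*/2}
Op 2: register job_B */7 -> active={job_B:*/7}
Op 3: unregister job_B -> active={}
Op 4: register job_B */15 -> active={job_B:*/15}
Op 5: register job_C */10 -> active={job_B:*/15, job_C:*/10}
Op 6: register job_A */19 -> active={job_A:*/19, job_B:*/15, job_C:*/10}
  job_A: interval 19, next fire after T=276 is 285
  job_B: interval 15, next fire after T=276 is 285
  job_C: interval 10, next fire after T=276 is 280
Earliest = 280, winner (lex tiebreak) = job_C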